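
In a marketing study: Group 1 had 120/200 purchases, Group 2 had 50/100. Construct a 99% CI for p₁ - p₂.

p̂₁ = 0.6, p̂₂ = 0.5. Difference = 0.1. CI = (-0.057, 0.257)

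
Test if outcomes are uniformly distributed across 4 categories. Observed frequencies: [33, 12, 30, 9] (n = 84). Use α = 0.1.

Expected = 21 each. χ² = Σ(O-E)²/E = 21.429. df = 3, critical value = 6.251. Reject H₀.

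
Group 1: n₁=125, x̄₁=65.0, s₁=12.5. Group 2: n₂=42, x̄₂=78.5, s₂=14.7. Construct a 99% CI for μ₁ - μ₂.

Difference = -13.5. SE = √(12.5²/125 + 14.7²/42) = 2.529. CI = (-20.01, -6.99)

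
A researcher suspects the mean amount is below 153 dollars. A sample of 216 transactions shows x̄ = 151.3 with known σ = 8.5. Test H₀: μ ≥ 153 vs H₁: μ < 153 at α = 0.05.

z = -2.939. Critical value: -1.645. Reject H₀.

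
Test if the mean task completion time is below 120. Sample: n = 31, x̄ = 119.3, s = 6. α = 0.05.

t = (119.3 - 120)/(6/√31) = -0.65, df = 30. Critical t = -1.697. Fail to reject H₀.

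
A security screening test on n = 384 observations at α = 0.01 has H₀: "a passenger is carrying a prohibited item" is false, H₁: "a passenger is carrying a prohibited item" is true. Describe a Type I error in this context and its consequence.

Type I error: rejecting H₀ when it is true — concluding that a passenger is carrying a prohibited item when in fact it is not. Consequence: detaining an innocent passenger — delay and inconvenience.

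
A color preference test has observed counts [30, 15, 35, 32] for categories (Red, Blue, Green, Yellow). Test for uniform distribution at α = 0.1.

Expected = 28 each. χ² = Σ(O-E)²/E = 8.5. df = 3, critical value = 6.251. Reject H₀.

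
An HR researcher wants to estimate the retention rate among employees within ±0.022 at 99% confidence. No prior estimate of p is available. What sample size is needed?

Conservative approach: use p = 0.5 (maximizes p(1-p) = 0.25). n = z²(0.25)/E² = 2.576²×0.25/0.022² = 3427.6 → n = 3428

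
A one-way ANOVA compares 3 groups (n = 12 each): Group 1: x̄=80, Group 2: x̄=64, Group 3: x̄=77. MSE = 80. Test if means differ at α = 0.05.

Grand mean = 73.67. SS_between = 1736.0, MS_between = 868.0. F = 10.85, F_crit ≈ 3.285. Reject H₀.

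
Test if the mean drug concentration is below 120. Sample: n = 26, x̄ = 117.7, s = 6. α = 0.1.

t = (117.7 - 120)/(6/√26) = -1.955, df = 25. Critical t = -1.316. Reject H₀.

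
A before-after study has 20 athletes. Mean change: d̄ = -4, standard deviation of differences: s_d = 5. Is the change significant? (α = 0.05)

t = d̄/(s_d/√n) = -4/(5/√20) = -3.578. df = 19, critical t = ±2.093. Reject H₀.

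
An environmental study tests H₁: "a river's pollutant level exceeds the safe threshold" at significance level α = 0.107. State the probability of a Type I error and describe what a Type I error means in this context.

P(Type I error) = α = 0.107. A Type I error is rejecting H₀ when H₀ is actually true (false positive) — here, concluding that a river's pollutant level exceeds the safe threshold when in fact this is not the case. Consequence: shutting down a compliant factory unnecessarily.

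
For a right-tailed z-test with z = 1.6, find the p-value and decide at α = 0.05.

p = P(Z > 1.6) = 1 - Φ(1.6) ≈ 0.0548. Since p ≥ 0.05, fail to reject H₀ (not significant) at α = 0.05.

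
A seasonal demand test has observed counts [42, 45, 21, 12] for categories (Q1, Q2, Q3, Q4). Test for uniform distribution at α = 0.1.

Expected = 30 each. χ² = Σ(O-E)²/E = 25.8. df = 3, critical value = 6.251. Reject H₀.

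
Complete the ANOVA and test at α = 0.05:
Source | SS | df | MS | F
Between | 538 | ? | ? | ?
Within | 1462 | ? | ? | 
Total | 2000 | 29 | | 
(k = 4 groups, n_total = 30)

df_between = 3, df_within = 26. MS_between = 179.33, MS_within = 56.23. F = 3.189, F_crit ≈ 2.975. Reject H₀.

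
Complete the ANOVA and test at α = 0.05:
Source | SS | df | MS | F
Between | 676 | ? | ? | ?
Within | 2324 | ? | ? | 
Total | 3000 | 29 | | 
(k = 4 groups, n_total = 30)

df_between = 3, df_within = 26. MS_between = 225.33, MS_within = 89.38. F = 2.521, F_crit ≈ 2.975. Fail to reject H₀.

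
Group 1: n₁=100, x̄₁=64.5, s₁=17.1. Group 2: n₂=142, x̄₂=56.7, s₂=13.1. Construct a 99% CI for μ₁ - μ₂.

Difference = 7.8. SE = √(17.1²/100 + 13.1²/142) = 2.033. CI = (2.56, 13.04)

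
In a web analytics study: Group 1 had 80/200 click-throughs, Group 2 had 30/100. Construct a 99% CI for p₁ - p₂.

p̂₁ = 0.4, p̂₂ = 0.3. Difference = 0.1. CI = (-0.048, 0.248)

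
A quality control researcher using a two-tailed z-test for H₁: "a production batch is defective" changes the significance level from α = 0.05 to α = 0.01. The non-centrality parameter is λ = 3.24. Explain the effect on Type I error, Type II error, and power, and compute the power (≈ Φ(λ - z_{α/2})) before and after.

Decreasing α from 0.05 to 0.01:
• Type I error rate decreases (α is the Type I rate by definition).
• Critical value moves from z_{α/2} = 1.96 to 2.576, so power = Φ(λ - z_{α/2}) goes from Φ(3.24 - 1.96) = 0.9 to Φ(3.24 - 2.576) = 0.747.
• Type II error rate β = 1 - power therefore increases (0.1 → 0.253).
Appropriate when false positives are costly — here, scrapping a good batch — wasted material and cost for no reason.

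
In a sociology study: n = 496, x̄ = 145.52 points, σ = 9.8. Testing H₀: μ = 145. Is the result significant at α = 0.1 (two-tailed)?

z = (145.52 - 145)/(9.8/√496) = 1.182. Since |z| ≤ 1.645, not significant at α = 0.1.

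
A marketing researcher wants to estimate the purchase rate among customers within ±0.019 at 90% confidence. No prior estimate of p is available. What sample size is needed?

Conservative approach: use p = 0.5 (maximizes p(1-p) = 0.25). n = z²(0.25)/E² = 1.645²×0.25/0.019² = 1874.0 → n = 1874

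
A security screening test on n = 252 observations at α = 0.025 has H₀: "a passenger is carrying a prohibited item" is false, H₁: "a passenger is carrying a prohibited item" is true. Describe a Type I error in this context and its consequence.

Type I error: rejecting H₀ when it is true — concluding that a passenger is carrying a prohibited item when in fact it is not. Consequence: detaining an innocent passenger — delay and inconvenience.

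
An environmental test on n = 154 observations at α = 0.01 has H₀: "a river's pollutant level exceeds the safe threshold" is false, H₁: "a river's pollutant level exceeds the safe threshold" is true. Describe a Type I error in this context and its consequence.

Type I error: rejecting H₀ when it is true — concluding that a river's pollutant level exceeds the safe threshold when in fact it is not. Consequence: shutting down a compliant factory unnecessarily.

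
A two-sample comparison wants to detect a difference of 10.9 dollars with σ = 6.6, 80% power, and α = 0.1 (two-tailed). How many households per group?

n per group = 2(z_α/2 + z_β)²σ²/d² = 2×(1.645 + 0.84)²×6.6²/10.9² = 4.5 → n = 5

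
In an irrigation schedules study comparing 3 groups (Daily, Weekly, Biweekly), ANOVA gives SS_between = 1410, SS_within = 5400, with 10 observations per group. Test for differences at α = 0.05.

df_between = 2, df_within = 27. F = MS_between/MS_within = 705.0/200.0 = 3.525. F_crit ≈ 3.354. Reject H₀. At least one mean differs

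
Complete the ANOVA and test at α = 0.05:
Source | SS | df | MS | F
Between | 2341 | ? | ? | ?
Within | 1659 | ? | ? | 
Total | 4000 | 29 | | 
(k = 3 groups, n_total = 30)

df_between = 2, df_within = 27. MS_between = 1170.5, MS_within = 61.44. F = 19.05, F_crit ≈ 3.354. Reject H₀.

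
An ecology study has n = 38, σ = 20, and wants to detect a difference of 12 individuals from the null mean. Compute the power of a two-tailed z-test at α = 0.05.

SE = σ/√n = 20/√38 = 3.244. Non-centrality λ = d/SE = 12/3.244 = 3.699. Power ≈ Φ(λ - z_{α/2}) = Φ(3.699 - 1.96) = Φ(1.739) = 0.959.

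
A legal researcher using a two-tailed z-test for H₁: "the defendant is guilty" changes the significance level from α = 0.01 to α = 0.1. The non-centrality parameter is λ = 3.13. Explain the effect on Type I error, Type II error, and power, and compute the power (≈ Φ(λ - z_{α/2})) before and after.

Increasing α from 0.01 to 0.1:
• Type I error rate increases (α is the Type I rate by definition).
• Critical value moves from z_{α/2} = 2.576 to 1.645, so power = Φ(λ - z_{α/2}) goes from Φ(3.13 - 2.576) = 0.71 to Φ(3.13 - 1.645) = 0.931.
• Type II error rate β = 1 - power therefore decreases (0.29 → 0.069).
Appropriate when false negatives are costly — here, acquitting a guilty person.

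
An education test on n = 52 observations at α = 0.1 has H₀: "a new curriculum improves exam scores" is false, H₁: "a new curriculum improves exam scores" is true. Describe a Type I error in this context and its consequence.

Type I error: rejecting H₀ when it is true — concluding that a new curriculum improves exam scores when in fact it is not. Consequence: adopting a curriculum that gives no real benefit — disruption for nothing.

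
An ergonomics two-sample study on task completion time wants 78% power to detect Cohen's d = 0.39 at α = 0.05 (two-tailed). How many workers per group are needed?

z_{α/2} = 1.96, z_β = Φ⁻¹(0.78) = 0.772. For small effect (d = 0.39): n per group = 2(z_{α/2} + z_β)²/d² = 2(1.96 + 0.772)²/0.39² = 98.1 → 99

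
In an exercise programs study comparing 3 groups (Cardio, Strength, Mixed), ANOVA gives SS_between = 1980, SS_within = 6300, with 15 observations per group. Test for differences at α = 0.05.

df_between = 2, df_within = 42. F = MS_between/MS_within = 990.0/150.0 = 6.6. F_crit ≈ 3.22. Reject H₀. At least one mean differs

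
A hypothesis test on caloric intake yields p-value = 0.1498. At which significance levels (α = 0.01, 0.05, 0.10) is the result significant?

p = 0.1498. Not significant at any of the given levels.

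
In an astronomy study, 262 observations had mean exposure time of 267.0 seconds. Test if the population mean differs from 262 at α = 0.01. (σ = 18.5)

z = (x̄ - μ₀)/(σ/√n) = (267.0 - 262)/(18.5/√262) = 4.375. Critical value: ±2.576. Since |4.375| > 2.576, Reject H₀.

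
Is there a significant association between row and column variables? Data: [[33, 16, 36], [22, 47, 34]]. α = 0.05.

χ² = 15.934. df = 2, critical = 5.991. Reject H₀. Variables are dependent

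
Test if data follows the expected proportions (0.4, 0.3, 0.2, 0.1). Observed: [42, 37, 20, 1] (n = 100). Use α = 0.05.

Expected: [40.0, 30.0, 20.0, 10.0]. χ² = 9.833. df = 3, critical = 7.815. Reject H₀.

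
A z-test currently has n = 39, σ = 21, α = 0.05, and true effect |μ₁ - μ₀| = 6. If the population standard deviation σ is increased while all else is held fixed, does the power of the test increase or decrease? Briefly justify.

Power decreases: a larger σ inflates the standard error σ/√n, pulling the sampling distribution under H₁ back toward the critical value.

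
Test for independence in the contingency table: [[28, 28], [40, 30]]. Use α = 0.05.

χ² = 0.639. df = 1, critical = 3.841. Fail to reject H₀. No evidence of dependence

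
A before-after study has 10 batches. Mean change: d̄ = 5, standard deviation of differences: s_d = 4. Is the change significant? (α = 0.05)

t = d̄/(s_d/√n) = 5/(4/√10) = 3.953. df = 9, critical t = ±2.262. Reject H₀.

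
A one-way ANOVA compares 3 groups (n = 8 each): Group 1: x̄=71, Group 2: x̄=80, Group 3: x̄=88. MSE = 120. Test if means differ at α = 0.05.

Grand mean = 79.67. SS_between = 1157.33, MS_between = 578.67. F = 4.822, F_crit ≈ 3.467. Reject H₀.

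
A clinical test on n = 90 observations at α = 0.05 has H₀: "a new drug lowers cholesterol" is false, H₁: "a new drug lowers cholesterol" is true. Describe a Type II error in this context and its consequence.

Type II error: failing to reject H₀ when it is false — concluding that a new drug lowers cholesterol is not supported when in fact it is. Consequence: shelving an effective drug — patients miss out on a treatment that would have helped.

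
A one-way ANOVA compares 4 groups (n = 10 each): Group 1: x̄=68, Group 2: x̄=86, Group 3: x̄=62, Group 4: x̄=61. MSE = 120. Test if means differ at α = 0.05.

Grand mean = 69.25. SS_between = 4027.5, MS_between = 1342.5. F = 11.188, F_crit ≈ 2.866. Reject H₀.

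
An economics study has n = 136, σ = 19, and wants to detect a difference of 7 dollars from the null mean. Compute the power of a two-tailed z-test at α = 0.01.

SE = σ/√n = 19/√136 = 1.629. Non-centrality λ = d/SE = 7/1.629 = 4.296. Power ≈ Φ(λ - z_{α/2}) = Φ(4.296 - 2.576) = Φ(1.72) = 0.957.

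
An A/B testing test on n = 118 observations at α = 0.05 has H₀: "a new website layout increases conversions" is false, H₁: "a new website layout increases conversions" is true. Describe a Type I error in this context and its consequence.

Type I error: rejecting H₀ when it is true — concluding that a new website layout increases conversions when in fact it is not. Consequence: rolling out a layout that doesn't actually help — wasted engineering effort.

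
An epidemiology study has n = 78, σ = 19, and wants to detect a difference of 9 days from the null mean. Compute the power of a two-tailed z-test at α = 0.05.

SE = σ/√n = 19/√78 = 2.151. Non-centrality λ = d/SE = 9/2.151 = 4.183. Power ≈ Φ(λ - z_{α/2}) = Φ(4.183 - 1.96) = Φ(2.223) = 0.987.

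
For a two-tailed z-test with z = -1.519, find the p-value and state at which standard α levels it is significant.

p = 2·P(Z > |-1.519|) = 2·(1 - Φ(1.519)) ≈ 0.1288. Not significant at any standard level.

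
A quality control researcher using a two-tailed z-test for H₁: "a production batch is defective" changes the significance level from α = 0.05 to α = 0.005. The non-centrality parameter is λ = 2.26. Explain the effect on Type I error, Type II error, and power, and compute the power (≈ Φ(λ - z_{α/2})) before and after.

Decreasing α from 0.05 to 0.005:
• Type I error rate decreases (α is the Type I rate by definition).
• Critical value moves from z_{α/2} = 1.96 to 2.807, so power = Φ(λ - z_{α/2}) goes from Φ(2.26 - 1.96) = 0.618 to Φ(2.26 - 2.807) = 0.292.
• Type II error rate β = 1 - power therefore increases (0.382 → 0.708).
Appropriate when false positives are costly — here, scrapping a good batch — wasted material and cost for no reason.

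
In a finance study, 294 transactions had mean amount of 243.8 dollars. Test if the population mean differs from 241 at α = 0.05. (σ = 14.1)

z = (x̄ - μ₀)/(σ/√n) = (243.8 - 241)/(14.1/√294) = 3.405. Critical value: ±1.96. Since |3.405| > 1.96, Reject H₀.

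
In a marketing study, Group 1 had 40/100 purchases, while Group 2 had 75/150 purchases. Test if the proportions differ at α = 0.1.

p̂₁ = 0.4, p̂₂ = 0.5, pooled p̂ = 0.46. z = -1.554. Critical: ±1.645. Fail to reject H₀.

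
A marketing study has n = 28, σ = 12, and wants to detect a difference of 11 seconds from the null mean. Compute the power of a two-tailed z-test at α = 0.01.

SE = σ/√n = 12/√28 = 2.268. Non-centrality λ = d/SE = 11/2.268 = 4.851. Power ≈ Φ(λ - z_{α/2}) = Φ(4.851 - 2.576) = Φ(2.275) = 0.989.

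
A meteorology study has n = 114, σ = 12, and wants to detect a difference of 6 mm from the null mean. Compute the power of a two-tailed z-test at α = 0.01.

SE = σ/√n = 12/√114 = 1.124. Non-centrality λ = d/SE = 6/1.124 = 5.339. Power ≈ Φ(λ - z_{α/2}) = Φ(5.339 - 2.576) = Φ(2.763) = 0.997.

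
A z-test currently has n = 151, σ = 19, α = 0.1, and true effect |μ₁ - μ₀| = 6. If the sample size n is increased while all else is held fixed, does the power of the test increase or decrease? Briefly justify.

Power increases: a larger n shrinks the standard error σ/√n, moving the sampling distribution under H₁ further from the critical value.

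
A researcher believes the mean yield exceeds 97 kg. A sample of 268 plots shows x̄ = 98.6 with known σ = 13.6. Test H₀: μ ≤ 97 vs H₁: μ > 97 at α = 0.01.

z = 1.926. Critical value: 2.33. Fail to reject H₀.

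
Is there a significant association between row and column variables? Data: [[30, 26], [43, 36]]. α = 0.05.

χ² = 0.01. df = 1, critical = 3.841. Fail to reject H₀. No evidence of dependence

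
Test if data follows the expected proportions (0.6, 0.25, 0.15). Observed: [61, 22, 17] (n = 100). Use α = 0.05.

Expected: [60.0, 25.0, 15.0]. χ² = 0.643. df = 2, critical = 5.991. Fail to reject H₀.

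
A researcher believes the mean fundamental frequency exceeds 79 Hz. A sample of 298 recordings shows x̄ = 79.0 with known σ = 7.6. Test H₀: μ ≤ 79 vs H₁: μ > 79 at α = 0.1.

z = 0.0. Critical value: 1.28. Fail to reject H₀.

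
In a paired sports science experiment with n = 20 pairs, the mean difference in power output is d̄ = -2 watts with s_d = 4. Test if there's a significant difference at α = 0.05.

t = d̄/(s_d/√n) = -2/(4/√20) = -2.236. df = 19, critical t = ±2.093. Reject H₀.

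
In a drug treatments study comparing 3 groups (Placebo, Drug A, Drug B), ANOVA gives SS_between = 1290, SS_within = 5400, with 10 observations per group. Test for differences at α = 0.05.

df_between = 2, df_within = 27. F = MS_between/MS_within = 645.0/200.0 = 3.225. F_crit ≈ 3.354. Fail to reject H₀.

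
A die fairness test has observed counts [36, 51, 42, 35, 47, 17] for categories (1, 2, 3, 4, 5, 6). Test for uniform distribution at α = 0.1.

Expected = 38 each. χ² = Σ(O-E)²/E = 18.947. df = 5, critical value = 9.236. Reject H₀.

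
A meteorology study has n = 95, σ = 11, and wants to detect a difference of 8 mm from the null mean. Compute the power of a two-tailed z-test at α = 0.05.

SE = σ/√n = 11/√95 = 1.129. Non-centrality λ = d/SE = 8/1.129 = 7.089. Power ≈ Φ(λ - z_{α/2}) = Φ(7.089 - 1.96) = Φ(5.129) = 1.0.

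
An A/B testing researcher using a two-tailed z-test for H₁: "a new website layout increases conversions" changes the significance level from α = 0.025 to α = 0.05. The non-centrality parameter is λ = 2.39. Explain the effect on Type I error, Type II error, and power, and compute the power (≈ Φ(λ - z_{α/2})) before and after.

Increasing α from 0.025 to 0.05:
• Type I error rate increases (α is the Type I rate by definition).
• Critical value moves from z_{α/2} = 2.241 to 1.96, so power = Φ(λ - z_{α/2}) goes from Φ(2.39 - 2.241) = 0.559 to Φ(2.39 - 1.96) = 0.666.
• Type II error rate β = 1 - power therefore decreases (0.441 → 0.334).
Appropriate when false negatives are costly — here, discarding a layout that would have improved conversions — lost revenue.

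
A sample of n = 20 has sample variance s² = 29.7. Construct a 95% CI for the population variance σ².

df = 19. χ²_{0.025} = 32.852, χ²_{0.975} = 8.907. CI for σ² = ((n-1)s²/χ²_{α/2}, (n-1)s²/χ²_{1-α/2}) = (19·29.7/32.852, 19·29.7/8.907) = (17.18, 63.35)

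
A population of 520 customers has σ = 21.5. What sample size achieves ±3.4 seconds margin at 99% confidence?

Without FPC: n₀ = (2.576×21.5/3.4)² = 265.345. With FPC: n = n₀N/(n₀+N-1) = 175.9 → n = 176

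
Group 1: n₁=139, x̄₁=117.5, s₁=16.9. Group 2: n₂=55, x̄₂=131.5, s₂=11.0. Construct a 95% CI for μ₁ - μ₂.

Difference = -14.0. SE = √(16.9²/139 + 11.0²/55) = 2.063. CI = (-18.04, -9.96)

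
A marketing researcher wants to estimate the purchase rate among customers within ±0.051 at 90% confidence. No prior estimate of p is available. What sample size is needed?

Conservative approach: use p = 0.5 (maximizes p(1-p) = 0.25). n = z²(0.25)/E² = 1.645²×0.25/0.051² = 260.1 → n = 261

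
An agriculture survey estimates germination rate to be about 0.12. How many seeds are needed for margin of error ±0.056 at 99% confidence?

n = z²p(1-p)/E² = 2.576²×0.12×0.88/0.056² = 223.4 → n = 224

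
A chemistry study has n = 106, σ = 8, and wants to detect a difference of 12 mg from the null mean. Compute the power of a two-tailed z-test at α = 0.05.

SE = σ/√n = 8/√106 = 0.777. Non-centrality λ = d/SE = 12/0.777 = 15.443. Power ≈ Φ(λ - z_{α/2}) = Φ(15.443 - 1.96) = Φ(13.483) = 1.0.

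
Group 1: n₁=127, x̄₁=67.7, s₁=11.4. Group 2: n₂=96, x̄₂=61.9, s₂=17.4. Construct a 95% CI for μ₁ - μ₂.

Difference = 5.8. SE = √(11.4²/127 + 17.4²/96) = 2.044. CI = (1.79, 9.81)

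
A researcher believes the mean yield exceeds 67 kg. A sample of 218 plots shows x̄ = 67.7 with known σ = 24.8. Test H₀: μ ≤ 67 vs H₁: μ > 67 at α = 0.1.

z = 0.417. Critical value: 1.28. Fail to reject H₀.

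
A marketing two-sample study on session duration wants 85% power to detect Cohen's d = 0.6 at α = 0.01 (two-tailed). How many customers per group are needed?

z_{α/2} = 2.576, z_β = Φ⁻¹(0.85) = 1.036. For medium effect (d = 0.6): n per group = 2(z_{α/2} + z_β)²/d² = 2(2.576 + 1.036)²/0.6² = 72.5 → 73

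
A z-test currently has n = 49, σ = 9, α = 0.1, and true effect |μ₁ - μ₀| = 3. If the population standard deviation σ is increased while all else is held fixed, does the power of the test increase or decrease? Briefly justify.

Power decreases: a larger σ inflates the standard error σ/√n, pulling the sampling distribution under H₁ back toward the critical value.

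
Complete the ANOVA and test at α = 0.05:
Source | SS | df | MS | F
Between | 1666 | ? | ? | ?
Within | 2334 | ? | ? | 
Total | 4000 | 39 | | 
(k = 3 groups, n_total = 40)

df_between = 2, df_within = 37. MS_between = 833.0, MS_within = 63.08. F = 13.205, F_crit ≈ 3.252. Reject H₀.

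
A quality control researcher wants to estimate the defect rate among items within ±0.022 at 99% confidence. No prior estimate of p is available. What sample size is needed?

Conservative approach: use p = 0.5 (maximizes p(1-p) = 0.25). n = z²(0.25)/E² = 2.576²×0.25/0.022² = 3427.6 → n = 3428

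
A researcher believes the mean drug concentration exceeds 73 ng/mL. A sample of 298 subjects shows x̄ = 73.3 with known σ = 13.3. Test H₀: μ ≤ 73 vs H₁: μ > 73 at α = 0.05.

z = 0.389. Critical value: 1.645. Fail to reject H₀.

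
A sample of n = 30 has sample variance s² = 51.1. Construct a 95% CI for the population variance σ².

df = 29. χ²_{0.025} = 45.722, χ²_{0.975} = 16.047. CI for σ² = ((n-1)s²/χ²_{α/2}, (n-1)s²/χ²_{1-α/2}) = (29·51.1/45.722, 29·51.1/16.047) = (32.41, 92.35)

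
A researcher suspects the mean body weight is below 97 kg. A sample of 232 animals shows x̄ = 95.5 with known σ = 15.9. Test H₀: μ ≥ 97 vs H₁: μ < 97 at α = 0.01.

z = -1.437. Critical value: -2.33. Fail to reject H₀.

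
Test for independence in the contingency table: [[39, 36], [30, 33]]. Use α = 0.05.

χ² = 0.263. df = 1, critical = 3.841. Fail to reject H₀. No evidence of dependence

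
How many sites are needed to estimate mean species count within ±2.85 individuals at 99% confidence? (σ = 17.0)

n = (z*σ/E)² = (2.576×17.0/2.85)² = 236.1 → n = 237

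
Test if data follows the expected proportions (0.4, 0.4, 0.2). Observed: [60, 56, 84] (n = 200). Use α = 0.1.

Expected: [80.0, 80.0, 40.0]. χ² = 60.6. df = 2, critical = 4.605. Reject H₀.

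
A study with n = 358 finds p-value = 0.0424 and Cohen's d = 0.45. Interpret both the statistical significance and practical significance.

Statistically significant (p = 0.0424 < 0.05). Cohen's d = 0.45 indicates a small effect size. Both statistical and practical significance should be considered.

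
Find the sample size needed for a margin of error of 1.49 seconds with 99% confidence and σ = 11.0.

n = (z*σ/E)² = (2.576×11.0/1.49)² = 361.7 → n = 362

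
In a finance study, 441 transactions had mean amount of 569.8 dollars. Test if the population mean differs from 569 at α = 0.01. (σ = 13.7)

z = (x̄ - μ₀)/(σ/√n) = (569.8 - 569)/(13.7/√441) = 1.226. Critical value: ±2.576. Since |1.226| ≤ 2.576, Fail to reject H₀.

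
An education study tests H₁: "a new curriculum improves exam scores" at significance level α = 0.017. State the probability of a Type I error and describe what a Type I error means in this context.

P(Type I error) = α = 0.017. A Type I error is rejecting H₀ when H₀ is actually true (false positive) — here, concluding that a new curriculum improves exam scores when in fact this is not the case. Consequence: adopting a curriculum that gives no real benefit — disruption for nothing.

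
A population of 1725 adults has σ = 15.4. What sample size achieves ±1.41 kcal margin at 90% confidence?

Without FPC: n₀ = (1.645×15.4/1.41)² = 322.801. With FPC: n = n₀N/(n₀+N-1) = 272.05 → n = 273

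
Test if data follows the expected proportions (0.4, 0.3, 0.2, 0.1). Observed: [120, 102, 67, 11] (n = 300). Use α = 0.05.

Expected: [120.0, 90.0, 60.0, 30.0]. χ² = 14.45. df = 3, critical = 7.815. Reject H₀.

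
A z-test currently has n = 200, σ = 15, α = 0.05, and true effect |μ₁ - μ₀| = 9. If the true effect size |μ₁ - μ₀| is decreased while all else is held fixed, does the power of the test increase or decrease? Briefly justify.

Power decreases: a smaller true effect decreases the non-centrality λ = |μ₁ - μ₀|/(σ/√n).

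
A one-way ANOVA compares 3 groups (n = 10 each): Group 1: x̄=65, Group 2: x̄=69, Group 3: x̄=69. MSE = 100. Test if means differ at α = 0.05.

Grand mean = 67.67. SS_between = 106.67, MS_between = 53.33. F = 0.533, F_crit ≈ 3.354. Fail to reject H₀.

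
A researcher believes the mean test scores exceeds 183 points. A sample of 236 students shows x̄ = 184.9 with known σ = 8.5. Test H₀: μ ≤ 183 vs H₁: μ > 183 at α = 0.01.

z = 3.434. Critical value: 2.33. Reject H₀.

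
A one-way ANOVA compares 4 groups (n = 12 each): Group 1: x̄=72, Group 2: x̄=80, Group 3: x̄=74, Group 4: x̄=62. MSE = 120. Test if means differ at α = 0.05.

Grand mean = 72.0. SS_between = 2016.0, MS_between = 672.0. F = 5.6, F_crit ≈ 2.816. Reject H₀.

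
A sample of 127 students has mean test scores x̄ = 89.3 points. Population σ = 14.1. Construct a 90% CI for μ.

CI = x̄ ± z*(σ/√n) = 89.3 ± 1.645(14.1/√127) = 89.3 ± 2.06 = (87.24, 91.36)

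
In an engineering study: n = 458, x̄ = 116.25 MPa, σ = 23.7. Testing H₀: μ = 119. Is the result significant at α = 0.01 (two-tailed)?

z = (116.25 - 119)/(23.7/√458) = -2.483. Since |z| ≤ 2.576, not significant at α = 0.01.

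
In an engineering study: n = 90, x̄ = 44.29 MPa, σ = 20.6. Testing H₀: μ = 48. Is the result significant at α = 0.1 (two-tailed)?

z = (44.29 - 48)/(20.6/√90) = -1.709. Since |z| > 1.645, significant at α = 0.1.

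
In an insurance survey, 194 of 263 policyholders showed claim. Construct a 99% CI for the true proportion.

p̂ = 0.738. CI = p̂ ± z*√(p̂(1-p̂)/n) = (0.668, 0.808)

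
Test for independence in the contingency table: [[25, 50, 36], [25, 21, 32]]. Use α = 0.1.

χ² = 6.517. df = 2, critical = 4.605. Reject H₀. Variables are dependent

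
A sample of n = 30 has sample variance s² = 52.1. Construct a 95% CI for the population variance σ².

df = 29. χ²_{0.025} = 45.722, χ²_{0.975} = 16.047. CI for σ² = ((n-1)s²/χ²_{α/2}, (n-1)s²/χ²_{1-α/2}) = (29·52.1/45.722, 29·52.1/16.047) = (33.05, 94.15)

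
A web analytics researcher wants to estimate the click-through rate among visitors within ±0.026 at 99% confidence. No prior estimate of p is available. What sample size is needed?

Conservative approach: use p = 0.5 (maximizes p(1-p) = 0.25). n = z²(0.25)/E² = 2.576²×0.25/0.026² = 2454.1 → n = 2455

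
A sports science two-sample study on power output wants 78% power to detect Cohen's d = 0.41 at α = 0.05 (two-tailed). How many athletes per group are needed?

z_{α/2} = 1.96, z_β = Φ⁻¹(0.78) = 0.772. For small effect (d = 0.41): n per group = 2(z_{α/2} + z_β)²/d² = 2(1.96 + 0.772)²/0.41² = 88.8 → 89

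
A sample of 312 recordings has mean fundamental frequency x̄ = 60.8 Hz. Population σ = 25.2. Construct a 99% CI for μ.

CI = x̄ ± z*(σ/√n) = 60.8 ± 2.576(25.2/√312) = 60.8 ± 3.68 = (57.12, 64.48)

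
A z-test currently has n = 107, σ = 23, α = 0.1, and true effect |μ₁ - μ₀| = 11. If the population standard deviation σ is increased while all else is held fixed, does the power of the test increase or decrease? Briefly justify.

Power decreases: a larger σ inflates the standard error σ/√n, pulling the sampling distribution under H₁ back toward the critical value.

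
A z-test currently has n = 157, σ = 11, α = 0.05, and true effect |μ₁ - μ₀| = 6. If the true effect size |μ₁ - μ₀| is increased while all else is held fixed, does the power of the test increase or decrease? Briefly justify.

Power increases: a larger true effect increases the non-centrality λ = |μ₁ - μ₀|/(σ/√n).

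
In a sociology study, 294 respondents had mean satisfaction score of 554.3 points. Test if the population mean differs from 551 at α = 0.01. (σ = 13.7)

z = (x̄ - μ₀)/(σ/√n) = (554.3 - 551)/(13.7/√294) = 4.13. Critical value: ±2.576. Since |4.13| > 2.576, Reject H₀.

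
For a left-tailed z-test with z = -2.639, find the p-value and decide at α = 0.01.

p = P(Z < -2.639) = Φ(-2.639) ≈ 0.0042. Since p < 0.01, reject H₀ (significant) at α = 0.01.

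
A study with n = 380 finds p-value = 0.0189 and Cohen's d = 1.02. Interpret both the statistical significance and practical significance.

Statistically significant (p = 0.0189 < 0.05). Cohen's d = 1.02 indicates a large effect size. Both statistical and practical significance should be considered.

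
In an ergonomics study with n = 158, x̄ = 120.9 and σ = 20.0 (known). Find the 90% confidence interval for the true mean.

CI = x̄ ± z*(σ/√n) = 120.9 ± 1.645(20.0/√158) = 120.9 ± 2.62 = (118.28, 123.52)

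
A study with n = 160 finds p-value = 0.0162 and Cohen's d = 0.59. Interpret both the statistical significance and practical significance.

Statistically significant (p = 0.0162 < 0.05). Cohen's d = 0.59 indicates a medium effect size. Both statistical and practical significance should be considered.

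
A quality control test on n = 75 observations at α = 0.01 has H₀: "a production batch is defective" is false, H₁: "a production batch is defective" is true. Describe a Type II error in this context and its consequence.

Type II error: failing to reject H₀ when it is false — concluding that a production batch is defective is not supported when in fact it is. Consequence: shipping a defective batch — faulty products reach customers.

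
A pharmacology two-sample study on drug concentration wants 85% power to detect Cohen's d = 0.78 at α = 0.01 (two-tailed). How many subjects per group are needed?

z_{α/2} = 2.576, z_β = Φ⁻¹(0.85) = 1.036. For medium effect (d = 0.78): n per group = 2(z_{α/2} + z_β)²/d² = 2(2.576 + 1.036)²/0.78² = 42.9 → 43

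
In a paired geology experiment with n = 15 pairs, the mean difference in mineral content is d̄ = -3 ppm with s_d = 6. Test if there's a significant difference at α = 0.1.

t = d̄/(s_d/√n) = -3/(6/√15) = -1.936. df = 14, critical t = ±1.761. Reject H₀.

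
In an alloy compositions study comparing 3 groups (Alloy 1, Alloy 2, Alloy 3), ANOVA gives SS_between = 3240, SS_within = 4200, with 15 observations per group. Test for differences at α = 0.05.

df_between = 2, df_within = 42. F = MS_between/MS_within = 1620.0/100.0 = 16.2. F_crit ≈ 3.22. Reject H₀. At least one mean differs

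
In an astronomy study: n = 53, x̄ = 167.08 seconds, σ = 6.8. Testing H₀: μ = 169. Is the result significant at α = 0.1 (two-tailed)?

z = (167.08 - 169)/(6.8/√53) = -2.056. Since |z| > 1.645, significant at α = 0.1.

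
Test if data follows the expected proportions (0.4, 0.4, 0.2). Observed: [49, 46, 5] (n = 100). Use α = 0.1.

Expected: [40.0, 40.0, 20.0]. χ² = 14.175. df = 2, critical = 4.605. Reject H₀.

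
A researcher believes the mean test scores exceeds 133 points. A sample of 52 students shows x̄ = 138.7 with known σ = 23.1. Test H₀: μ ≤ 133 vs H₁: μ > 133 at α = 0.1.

z = 1.779. Critical value: 1.28. Reject H₀.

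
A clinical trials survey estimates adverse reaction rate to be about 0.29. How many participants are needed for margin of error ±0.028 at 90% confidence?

n = z²p(1-p)/E² = 1.645²×0.29×0.71/0.028² = 710.7 → n = 711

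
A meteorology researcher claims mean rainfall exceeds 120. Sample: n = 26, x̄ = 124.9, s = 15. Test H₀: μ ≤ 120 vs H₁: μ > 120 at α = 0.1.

t = (124.9 - 120)/(15/√26) = 1.666, df = 25. Critical t = 1.316. Reject H₀.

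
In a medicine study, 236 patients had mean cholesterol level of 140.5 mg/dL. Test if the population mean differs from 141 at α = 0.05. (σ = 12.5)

z = (x̄ - μ₀)/(σ/√n) = (140.5 - 141)/(12.5/√236) = -0.614. Critical value: ±1.96. Since |-0.614| ≤ 1.96, Fail to reject H₀.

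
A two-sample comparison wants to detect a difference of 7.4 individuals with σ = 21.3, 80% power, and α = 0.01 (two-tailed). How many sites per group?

n per group = 2(z_α/2 + z_β)²σ²/d² = 2×(2.576 + 0.84)²×21.3²/7.4² = 193.4 → n = 194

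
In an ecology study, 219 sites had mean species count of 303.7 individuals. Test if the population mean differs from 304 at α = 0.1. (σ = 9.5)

z = (x̄ - μ₀)/(σ/√n) = (303.7 - 304)/(9.5/√219) = -0.467. Critical value: ±1.645. Since |-0.467| ≤ 1.645, Fail to reject H₀.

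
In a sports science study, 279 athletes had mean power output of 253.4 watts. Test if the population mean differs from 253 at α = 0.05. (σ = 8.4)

z = (x̄ - μ₀)/(σ/√n) = (253.4 - 253)/(8.4/√279) = 0.795. Critical value: ±1.96. Since |0.795| ≤ 1.96, Fail to reject H₀.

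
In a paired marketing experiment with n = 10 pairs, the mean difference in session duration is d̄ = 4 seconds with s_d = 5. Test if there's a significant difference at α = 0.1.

t = d̄/(s_d/√n) = 4/(5/√10) = 2.53. df = 9, critical t = ±1.833. Reject H₀.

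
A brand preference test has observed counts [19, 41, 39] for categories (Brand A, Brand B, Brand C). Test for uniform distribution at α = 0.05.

Expected = 33 each. χ² = Σ(O-E)²/E = 8.97. df = 2, critical value = 5.991. Reject H₀.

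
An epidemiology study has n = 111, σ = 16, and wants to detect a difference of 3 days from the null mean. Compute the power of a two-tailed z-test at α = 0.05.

SE = σ/√n = 16/√111 = 1.519. Non-centrality λ = d/SE = 3/1.519 = 1.975. Power ≈ Φ(λ - z_{α/2}) = Φ(1.975 - 1.96) = Φ(0.015) = 0.506.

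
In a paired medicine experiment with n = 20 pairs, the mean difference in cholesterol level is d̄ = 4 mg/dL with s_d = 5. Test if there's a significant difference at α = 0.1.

t = d̄/(s_d/√n) = 4/(5/√20) = 3.578. df = 19, critical t = ±1.729. Reject H₀.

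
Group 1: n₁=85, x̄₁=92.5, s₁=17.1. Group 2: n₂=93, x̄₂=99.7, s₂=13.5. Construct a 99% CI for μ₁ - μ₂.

Difference = -7.2. SE = √(17.1²/85 + 13.5²/93) = 2.324. CI = (-13.19, -1.21)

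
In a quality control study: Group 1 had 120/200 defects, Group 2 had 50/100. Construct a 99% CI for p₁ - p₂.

p̂₁ = 0.6, p̂₂ = 0.5. Difference = 0.1. CI = (-0.057, 0.257)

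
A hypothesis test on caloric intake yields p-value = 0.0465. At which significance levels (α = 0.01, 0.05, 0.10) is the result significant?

p = 0.0465. Significant at: α = 0.05, 0.1.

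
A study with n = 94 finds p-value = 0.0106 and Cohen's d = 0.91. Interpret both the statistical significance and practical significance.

Statistically significant (p = 0.0106 < 0.05). Cohen's d = 0.91 indicates a large effect size. Both statistical and practical significance should be considered.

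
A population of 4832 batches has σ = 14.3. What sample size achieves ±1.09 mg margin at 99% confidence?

Without FPC: n₀ = (2.576×14.3/1.09)² = 1142.118. With FPC: n = n₀N/(n₀+N-1) = 923.9 → n = 924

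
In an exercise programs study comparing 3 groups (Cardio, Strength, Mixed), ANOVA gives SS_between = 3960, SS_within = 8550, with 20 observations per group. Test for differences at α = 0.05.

df_between = 2, df_within = 57. F = MS_between/MS_within = 1980.0/150.0 = 13.2. F_crit ≈ 3.159. Reject H₀. At least one mean differs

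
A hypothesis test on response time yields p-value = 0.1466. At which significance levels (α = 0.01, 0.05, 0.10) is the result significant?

p = 0.1466. Not significant at any of the given levels.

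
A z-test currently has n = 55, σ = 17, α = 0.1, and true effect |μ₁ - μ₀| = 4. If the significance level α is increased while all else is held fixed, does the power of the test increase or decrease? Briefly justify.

Power increases: a larger α lowers the critical value, so more of the H₁ sampling distribution falls in the rejection region.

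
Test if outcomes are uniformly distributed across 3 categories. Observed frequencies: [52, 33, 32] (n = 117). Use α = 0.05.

Expected = 39 each. χ² = Σ(O-E)²/E = 6.513. df = 2, critical value = 5.991. Reject H₀.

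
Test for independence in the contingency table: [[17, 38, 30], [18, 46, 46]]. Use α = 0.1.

χ² = 0.97. df = 2, critical = 4.605. Fail to reject H₀. No evidence of dependence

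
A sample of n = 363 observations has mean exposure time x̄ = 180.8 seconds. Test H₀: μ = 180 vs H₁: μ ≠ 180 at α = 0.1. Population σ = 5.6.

z = (x̄ - μ₀)/(σ/√n) = (180.8 - 180)/(5.6/√363) = 2.722. Critical value: ±1.645. Since |2.722| > 1.645, Reject H₀.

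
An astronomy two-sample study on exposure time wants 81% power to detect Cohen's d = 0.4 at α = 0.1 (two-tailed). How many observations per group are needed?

z_{α/2} = 1.645, z_β = Φ⁻¹(0.81) = 0.878. For small effect (d = 0.4): n per group = 2(z_{α/2} + z_β)²/d² = 2(1.645 + 0.878)²/0.4² = 79.6 → 80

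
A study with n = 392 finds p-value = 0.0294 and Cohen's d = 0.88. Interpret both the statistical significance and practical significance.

Statistically significant (p = 0.0294 < 0.05). Cohen's d = 0.88 indicates a large effect size. Both statistical and practical significance should be considered.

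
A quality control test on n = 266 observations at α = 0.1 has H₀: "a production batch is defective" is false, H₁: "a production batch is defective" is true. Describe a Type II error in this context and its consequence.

Type II error: failing to reject H₀ when it is false — concluding that a production batch is defective is not supported when in fact it is. Consequence: shipping a defective batch — faulty products reach customers.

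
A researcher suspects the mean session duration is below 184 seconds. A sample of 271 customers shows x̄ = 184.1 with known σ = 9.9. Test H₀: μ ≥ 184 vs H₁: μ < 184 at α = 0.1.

z = 0.166. Critical value: -1.28. Fail to reject H₀.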